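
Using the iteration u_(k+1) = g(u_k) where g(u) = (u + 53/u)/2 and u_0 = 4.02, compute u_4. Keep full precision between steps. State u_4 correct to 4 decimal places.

7.2801

u_1 = g(4.020000) = 8.602040
u_2 = g(8.602040) = 7.381685
u_3 = g(7.381685) = 7.280809
u_4 = g(7.280809) = 7.280110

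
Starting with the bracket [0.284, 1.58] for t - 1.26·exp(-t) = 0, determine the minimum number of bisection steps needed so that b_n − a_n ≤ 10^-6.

Initial width b − a = 1.58 − 0.284 = 1.296000.
After n steps the width is (b−a)/2^n; need (b−a)/2^n ≤ 10^-6.
So n ≥ log₂(1.296000/10^-6) = log₂(1296000.0000) ≈ 20.3056.
Hence n = 21.

21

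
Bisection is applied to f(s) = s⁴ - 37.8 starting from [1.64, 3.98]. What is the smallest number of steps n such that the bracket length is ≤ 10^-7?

25

Initial width b − a = 3.98 − 1.64 = 2.340000.
After n steps the width is (b−a)/2^n; need (b−a)/2^n ≤ 10^-7.
So n ≥ log₂(2.340000/10^-7) = log₂(23400000.0000) ≈ 24.4800.
Hence n = 25.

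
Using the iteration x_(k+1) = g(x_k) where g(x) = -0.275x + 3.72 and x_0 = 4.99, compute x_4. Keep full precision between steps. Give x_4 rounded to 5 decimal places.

2.92950

x_1 = g(4.990000) = 2.347750
x_2 = g(2.347750) = 3.074369
x_3 = g(3.074369) = 2.874549
x_4 = g(2.874549) = 2.929499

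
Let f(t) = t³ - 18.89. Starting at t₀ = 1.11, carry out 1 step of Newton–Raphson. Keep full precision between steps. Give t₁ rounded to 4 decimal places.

Newton update: t ← t − f(t)/f'(t).
f'(t) = 3t²
t_0 = 1.110000: f = -17.522369, f' = 3.696300 → t_1 = 1.110000 - (-17.522369)/(3.696300) = 5.850516

5.8505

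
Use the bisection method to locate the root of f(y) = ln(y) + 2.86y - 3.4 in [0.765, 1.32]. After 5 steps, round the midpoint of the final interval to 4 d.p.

1.1379

f(0.765000) = -1.479979, f(1.320000) = 0.652832 (opposite signs)
step 1: m = 1.042500, f(m) = -0.376828 < 0 → root in [1.042500, 1.320000]
step 2: m = 1.181250, f(m) = 0.144948 > 0 → root in [1.042500, 1.181250]
step 3: m = 1.111875, f(m) = -0.113990 < 0 → root in [1.111875, 1.181250]
step 4: m = 1.146562, f(m) = 0.015937 > 0 → root in [1.111875, 1.146562]
step 5: m = 1.129219, f(m) = -0.048908 < 0 → root in [1.129219, 1.146562]
Midpoint of [1.129219, 1.146562] = 1.137891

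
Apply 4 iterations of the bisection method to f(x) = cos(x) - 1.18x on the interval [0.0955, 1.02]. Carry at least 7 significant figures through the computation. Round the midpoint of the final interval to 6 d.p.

f(0.095500) = 0.882753, f(1.020000) = -0.680234 (opposite signs)
step 1: m = 0.557750, f(m) = 0.190303 > 0 → root in [0.557750, 1.020000]
step 2: m = 0.788875, f(m) = -0.226228 < 0 → root in [0.557750, 0.788875]
step 3: m = 0.673312, f(m) = -0.012748 < 0 → root in [0.557750, 0.673312]
step 4: m = 0.615531, f(m) = 0.090140 > 0 → root in [0.615531, 0.673312]
Midpoint of [0.615531, 0.673312] = 0.644422

0.644422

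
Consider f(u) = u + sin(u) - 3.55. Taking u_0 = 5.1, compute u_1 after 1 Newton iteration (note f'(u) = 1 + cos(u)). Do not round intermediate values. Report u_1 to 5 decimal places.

u_0 = 5.100000: f = 0.624185, f' = 1.377978 → u_1 = 5.100000 - (0.624185)/(1.377978) = 4.647028

4.64703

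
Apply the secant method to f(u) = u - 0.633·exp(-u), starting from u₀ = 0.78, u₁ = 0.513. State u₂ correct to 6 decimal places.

f(u_0) = 0.489829, f(u_1) = 0.134025
u_2 = 0.513000 - (0.134025)·(0.513000 - 0.780000)/(0.134025 - (0.489829)) = 0.412426; f(u_2) = -0.006647

0.412426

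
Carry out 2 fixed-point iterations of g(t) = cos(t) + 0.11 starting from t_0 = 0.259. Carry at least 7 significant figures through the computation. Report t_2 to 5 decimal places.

0.58428

t_1 = g(0.259000) = 1.076647
t_2 = g(1.076647) = 0.584283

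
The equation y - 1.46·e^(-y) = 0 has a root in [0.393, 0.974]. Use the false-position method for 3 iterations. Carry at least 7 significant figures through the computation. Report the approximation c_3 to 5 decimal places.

f(0.393000) = -0.592542, f(0.974000) = 0.422748
step 1: c = 0.732082, f(c) = 0.029959 > 0 → new bracket [0.393000, 0.732082]
step 2: c = 0.715763, f(c) = 0.002088 > 0 → new bracket [0.393000, 0.715763]
step 3: c = 0.714630, f(c) = 0.000145 > 0 → new bracket [0.393000, 0.714630]

0.71463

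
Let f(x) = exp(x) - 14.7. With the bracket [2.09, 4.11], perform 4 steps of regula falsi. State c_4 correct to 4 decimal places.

2.6276

f(2.090000) = -6.615085, f(4.110000) = 46.246718
step 1: c = 2.342781, f(c) = -4.289851 < 0 → new bracket [2.342781, 4.110000]
step 2: c = 2.492793, f(c) = -2.604984 < 0 → new bracket [2.492793, 4.110000]
step 3: c = 2.579030, f(c) = -1.515658 < 0 → new bracket [2.579030, 4.110000]
step 4: c = 2.627613, f(c) = -0.859312 < 0 → new bracket [2.627613, 4.110000]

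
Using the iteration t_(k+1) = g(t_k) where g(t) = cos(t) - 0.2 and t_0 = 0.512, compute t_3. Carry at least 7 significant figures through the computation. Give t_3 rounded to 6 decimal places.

0.634967

t_1 = g(0.512000) = 0.671766
t_2 = g(0.671766) = 0.582724
t_3 = g(0.582724) = 0.634967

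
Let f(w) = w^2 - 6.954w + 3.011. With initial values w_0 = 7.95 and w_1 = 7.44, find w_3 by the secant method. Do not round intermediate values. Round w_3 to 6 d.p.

6.511931

f(w_0) = 10.929200, f(w_1) = 6.626840
w_2 = 7.440000 - (6.626840)·(7.440000 - 7.950000)/(6.626840 - (10.929200)) = 6.654457; f(w_2) = 1.017705
w_3 = 6.654457 - (1.017705)·(6.654457 - 7.440000)/(1.017705 - (6.626840)) = 6.511931; f(w_3) = 0.132275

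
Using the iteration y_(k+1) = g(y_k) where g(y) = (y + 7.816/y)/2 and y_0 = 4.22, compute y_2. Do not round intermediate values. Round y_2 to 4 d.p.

y_1 = g(4.220000) = 3.036066
y_2 = g(3.036066) = 2.805225

2.8052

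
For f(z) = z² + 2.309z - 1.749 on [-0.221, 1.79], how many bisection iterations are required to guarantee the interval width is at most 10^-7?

Initial width b − a = 1.79 − -0.221 = 2.011000.
After n steps the width is (b−a)/2^n; need (b−a)/2^n ≤ 10^-7.
So n ≥ log₂(2.011000/10^-7) = log₂(20110000.0000) ≈ 24.2614.
Hence n = 25.

25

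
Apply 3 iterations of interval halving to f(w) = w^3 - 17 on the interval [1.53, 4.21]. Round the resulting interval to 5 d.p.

f(1.530000) = -13.418423, f(4.210000) = 57.618461 (opposite signs)
step 1: m = 2.870000, f(m) = 6.639903 > 0 → root in [1.530000, 2.870000]
step 2: m = 2.200000, f(m) = -6.352000 < 0 → root in [2.200000, 2.870000]
step 3: m = 2.535000, f(m) = -0.709520 < 0 → root in [2.535000, 2.870000]

[2.53500, 2.87000]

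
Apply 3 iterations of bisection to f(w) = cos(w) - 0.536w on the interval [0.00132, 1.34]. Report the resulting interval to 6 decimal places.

[0.837995, 1.005330]

f(0.001320) = 0.999292, f(1.340000) = -0.489487 (opposite signs)
step 1: m = 0.670660, f(m) = 0.423938 > 0 → root in [0.670660, 1.340000]
step 2: m = 1.005330, f(m) = -0.003047 < 0 → root in [0.670660, 1.005330]
step 3: m = 0.837995, f(m) = 0.219789 > 0 → root in [0.837995, 1.005330]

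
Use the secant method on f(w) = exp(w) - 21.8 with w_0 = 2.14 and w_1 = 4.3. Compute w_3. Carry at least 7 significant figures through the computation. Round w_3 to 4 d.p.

2.8249

Secant update: w_(k+1) = w_k − f(w_k)·(w_k − w_(k-1))/(f(w_k) − f(w_(k-1))).
f(w_0) = -13.300562, f(w_1) = 51.899794
w_2 = 4.300000 - (51.899794)·(4.300000 - 2.140000)/(51.899794 - (-13.300562)) = 2.580630; f(w_2) = -8.594549
w_3 = 2.580630 - (-8.594549)·(2.580630 - 4.300000)/(-8.594549 - (51.899794)) = 2.824904; f(w_3) = -4.940674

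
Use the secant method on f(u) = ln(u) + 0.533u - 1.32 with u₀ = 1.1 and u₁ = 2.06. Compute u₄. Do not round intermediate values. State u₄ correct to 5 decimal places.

1.59760

f(u_0) = -0.638390, f(u_1) = 0.500686
u_2 = 2.060000 - (0.500686)·(2.060000 - 1.100000)/(0.500686 - (-0.638390)) = 1.638028; f(u_2) = 0.046562
u_3 = 1.638028 - (0.046562)·(1.638028 - 2.060000)/(0.046562 - (0.500686)) = 1.594763; f(u_3) = -0.003267
u_4 = 1.594763 - (-0.003267)·(1.594763 - 1.638028)/(-0.003267 - (0.046562)) = 1.597599; f(u_4) = 0.000022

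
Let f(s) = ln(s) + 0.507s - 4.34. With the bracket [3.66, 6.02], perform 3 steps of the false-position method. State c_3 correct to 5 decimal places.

f(3.660000) = -1.186917, f(6.020000) = 0.507227
step 1: c = 5.313415, f(c) = 0.024136 > 0 → new bracket [3.660000, 5.313415]
step 2: c = 5.280463, f(c) = 0.001208 > 0 → new bracket [3.660000, 5.280463]
step 3: c = 5.278815, f(c) = 0.000061 > 0 → new bracket [3.660000, 5.278815]

5.27881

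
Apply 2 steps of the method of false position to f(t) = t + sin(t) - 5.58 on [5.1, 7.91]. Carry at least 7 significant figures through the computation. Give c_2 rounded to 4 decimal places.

f(5.100000) = -1.405815, f(7.910000) = 3.328431
step 1: c = 5.934418, f(c) = 0.012678 > 0 → new bracket [5.100000, 5.934418]
step 2: c = 5.926960, f(c) = -0.001779 < 0 → new bracket [5.926960, 5.934418]

5.9270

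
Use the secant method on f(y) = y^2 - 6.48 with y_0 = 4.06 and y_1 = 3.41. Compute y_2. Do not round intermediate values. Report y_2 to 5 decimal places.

2.72083

f(y_0) = 10.003600, f(y_1) = 5.148100
y_2 = 3.410000 - (5.148100)·(3.410000 - 4.060000)/(5.148100 - (10.003600)) = 2.720830; f(y_2) = 0.922916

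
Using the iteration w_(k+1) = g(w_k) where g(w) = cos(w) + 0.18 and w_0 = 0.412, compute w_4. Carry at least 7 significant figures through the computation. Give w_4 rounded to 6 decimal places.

0.733729

w_1 = g(0.412000) = 1.096322
w_2 = g(1.096322) = 0.636871
w_3 = g(0.636871) = 0.983960
w_4 = g(0.983960) = 0.733729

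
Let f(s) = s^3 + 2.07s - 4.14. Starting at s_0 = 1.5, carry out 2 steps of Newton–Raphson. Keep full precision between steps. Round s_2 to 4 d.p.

1.1898

f'(s) = 3s^2 + 2.07
s_0 = 1.500000: f = 2.340000, f' = 8.820000 → s_1 = 1.500000 - (2.340000)/(8.820000) = 1.234694
s_1 = 1.234694: f = 0.298069, f' = 6.643407 → s_2 = 1.234694 - (0.298069)/(6.643407) = 1.189827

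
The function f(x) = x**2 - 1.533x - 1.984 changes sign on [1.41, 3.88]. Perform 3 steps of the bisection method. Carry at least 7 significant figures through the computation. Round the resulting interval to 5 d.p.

[2.33625, 2.64500]

f(1.410000) = -2.157430, f(3.880000) = 7.122360 (opposite signs)
step 1: m = 2.645000, f(m) = 0.957240 > 0 → root in [1.410000, 2.645000]
step 2: m = 2.027500, f(m) = -0.981401 < 0 → root in [2.027500, 2.645000]
step 3: m = 2.336250, f(m) = -0.107407 < 0 → root in [2.336250, 2.645000]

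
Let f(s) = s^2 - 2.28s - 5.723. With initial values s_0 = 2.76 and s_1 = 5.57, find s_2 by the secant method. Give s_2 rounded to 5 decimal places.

3.48698

Secant update: s_(k+1) = s_k − f(s_k)·(s_k − s_(k-1))/(f(s_k) − f(s_(k-1))).
f(s_0) = -4.398200, f(s_1) = 12.602300
s_2 = 5.570000 - (12.602300)·(5.570000 - 2.760000)/(12.602300 - (-4.398200)) = 3.486975; f(s_2) = -1.514307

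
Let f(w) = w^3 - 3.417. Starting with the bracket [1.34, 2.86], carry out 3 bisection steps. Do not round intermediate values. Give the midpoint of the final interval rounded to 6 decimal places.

f(1.340000) = -1.010896, f(2.860000) = 19.976656 (opposite signs)
step 1: m = 2.100000, f(m) = 5.844000 > 0 → root in [1.340000, 2.100000]
step 2: m = 1.720000, f(m) = 1.671448 > 0 → root in [1.340000, 1.720000]
step 3: m = 1.530000, f(m) = 0.164577 > 0 → root in [1.340000, 1.530000]
Midpoint of [1.340000, 1.530000] = 1.435000

1.435000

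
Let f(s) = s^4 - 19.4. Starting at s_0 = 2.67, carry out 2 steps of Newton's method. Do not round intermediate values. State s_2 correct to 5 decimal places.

f'(s) = 4s^3
s_0 = 2.670000: f = 31.421215, f' = 76.136652 → s_1 = 2.670000 - (31.421215)/(76.136652) = 2.257305
s_1 = 2.257305: f = 6.563365, f' = 46.007721 → s_2 = 2.257305 - (6.563365)/(46.007721) = 2.114647

2.11465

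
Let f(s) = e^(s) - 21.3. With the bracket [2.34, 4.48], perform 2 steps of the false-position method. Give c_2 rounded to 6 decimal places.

f(2.340000) = -10.918763, f(4.480000) = 66.934673
step 1: c = 2.640130, f(c) = -7.284974 < 0 → new bracket [2.640130, 4.480000]
step 2: c = 2.820721, f(c) = -4.511047 < 0 → new bracket [2.820721, 4.480000]

2.820721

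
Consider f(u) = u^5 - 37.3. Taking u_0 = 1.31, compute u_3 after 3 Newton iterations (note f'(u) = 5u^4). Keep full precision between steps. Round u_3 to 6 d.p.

Newton update: u ← u − f(u)/f'(u).
u_0 = 1.310000: f = -33.442051, f' = 14.724996 → u_1 = 1.310000 - (-33.442051)/(14.724996) = 3.581108
u_1 = 3.581108: f = 551.661459, f' = 822.317448 → u_2 = 3.581108 - (551.661459)/(822.317448) = 2.910246
u_2 = 2.910246: f = 171.460486, f' = 358.664707 → u_3 = 2.910246 - (171.460486)/(358.664707) = 2.432193

2.432193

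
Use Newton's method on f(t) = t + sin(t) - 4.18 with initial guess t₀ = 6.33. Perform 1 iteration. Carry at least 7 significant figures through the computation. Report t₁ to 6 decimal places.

f'(t) = 1 + cos(t)
t_0 = 6.330000: f = 2.196798, f' = 1.998904 → t_1 = 6.330000 - (2.196798)/(1.998904) = 5.230999

5.230999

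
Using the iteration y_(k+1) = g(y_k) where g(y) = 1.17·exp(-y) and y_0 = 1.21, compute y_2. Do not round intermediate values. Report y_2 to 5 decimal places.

y_1 = g(1.210000) = 0.348891
y_2 = g(0.348891) = 0.825400

0.82540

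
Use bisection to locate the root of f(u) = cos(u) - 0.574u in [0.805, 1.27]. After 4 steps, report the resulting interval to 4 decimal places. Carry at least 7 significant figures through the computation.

[0.9503, 0.9794]

f(0.805000) = 0.231041, f(1.270000) = -0.432699 (opposite signs)
step 1: m = 1.037500, f(m) = -0.087150 < 0 → root in [0.805000, 1.037500]
step 2: m = 0.921250, f(m) = 0.076028 > 0 → root in [0.921250, 1.037500]
step 3: m = 0.979375, f(m) = -0.004620 < 0 → root in [0.921250, 0.979375]
step 4: m = 0.950313, f(m) = 0.035949 > 0 → root in [0.950313, 0.979375]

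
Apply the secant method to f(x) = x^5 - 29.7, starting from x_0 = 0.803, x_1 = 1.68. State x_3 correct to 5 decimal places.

f(x_0) = -29.366130, f(x_1) = -16.317218
x_2 = 1.680000 - (-16.317218)·(1.680000 - 0.803000)/(-16.317218 - (-29.366130)) = 2.776658; f(x_2) = 135.348788
x_3 = 2.776658 - (135.348788)·(2.776658 - 1.680000)/(135.348788 - (-16.317218)) = 1.797986; f(x_3) = -10.909812

1.79799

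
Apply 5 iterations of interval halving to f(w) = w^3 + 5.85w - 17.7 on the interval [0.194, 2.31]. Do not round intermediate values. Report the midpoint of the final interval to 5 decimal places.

1.88019

f(0.194000) = -16.557799, f(2.310000) = 8.139891 (opposite signs)
step 1: m = 1.252000, f(m) = -8.413285 < 0 → root in [1.252000, 2.310000]
step 2: m = 1.781000, f(m) = -1.631887 < 0 → root in [1.781000, 2.310000]
step 3: m = 2.045500, f(m) = 2.824691 > 0 → root in [1.781000, 2.045500]
step 4: m = 1.913250, f(m) = 0.496013 > 0 → root in [1.781000, 1.913250]
step 5: m = 1.847125, f(m) = -0.592167 < 0 → root in [1.847125, 1.913250]
Midpoint of [1.847125, 1.913250] = 1.880188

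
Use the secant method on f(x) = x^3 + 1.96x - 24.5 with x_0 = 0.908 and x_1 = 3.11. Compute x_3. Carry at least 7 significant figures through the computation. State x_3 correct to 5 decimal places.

Secant update: x_(k+1) = x_k − f(x_k)·(x_k − x_(k-1))/(f(x_k) − f(x_(k-1))).
f(x_0) = -21.971707, f(x_1) = 11.675831
x_2 = 3.110000 - (11.675831)·(3.110000 - 0.908000)/(11.675831 - (-21.971707)) = 2.345897; f(x_2) = -6.992022
x_3 = 2.345897 - (-6.992022)·(2.345897 - 3.110000)/(-6.992022 - (11.675831)) = 2.632091; f(x_3) = -1.106231

2.63209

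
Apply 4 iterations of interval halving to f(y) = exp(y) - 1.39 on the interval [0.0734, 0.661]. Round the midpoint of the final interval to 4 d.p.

f(0.073400) = -0.313839, f(0.661000) = 0.546728 (opposite signs)
step 1: m = 0.367200, f(m) = 0.053687 > 0 → root in [0.073400, 0.367200]
step 2: m = 0.220300, f(m) = -0.143549 < 0 → root in [0.220300, 0.367200]
step 3: m = 0.293750, f(m) = -0.048552 < 0 → root in [0.293750, 0.367200]
step 4: m = 0.330475, f(m) = 0.001629 > 0 → root in [0.293750, 0.330475]
Midpoint of [0.293750, 0.330475] = 0.312113

0.3121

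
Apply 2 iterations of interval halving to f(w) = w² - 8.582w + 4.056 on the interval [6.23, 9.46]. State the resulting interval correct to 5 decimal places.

[7.84500, 8.65250]

f(6.230000) = -10.596960, f(9.460000) = 12.361880 (opposite signs)
step 1: m = 7.845000, f(m) = -1.725765 < 0 → root in [7.845000, 9.460000]
step 2: m = 8.652500, f(m) = 4.666001 > 0 → root in [7.845000, 8.652500]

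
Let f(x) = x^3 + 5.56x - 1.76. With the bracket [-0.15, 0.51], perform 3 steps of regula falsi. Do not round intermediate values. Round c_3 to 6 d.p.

0.311115

False-position update: c = (a·f(b) − b·f(a))/(f(b) − f(a)); replace the endpoint whose sign matches f(c).
f(-0.150000) = -2.597375, f(0.510000) = 1.208251
step 1: c = 0.300456, f(c) = -0.062341 < 0 → new bracket [0.300456, 0.510000]
step 2: c = 0.310737, f(c) = -0.002297 < 0 → new bracket [0.310737, 0.510000]
step 3: c = 0.311115, f(c) = -0.000085 < 0 → new bracket [0.311115, 0.510000]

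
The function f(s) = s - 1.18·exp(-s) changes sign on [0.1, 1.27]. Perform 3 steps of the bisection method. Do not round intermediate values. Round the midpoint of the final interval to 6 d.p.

0.611875

f(0.100000) = -0.967708, f(1.270000) = 0.938619 (opposite signs)
step 1: m = 0.685000, f(m) = 0.090174 > 0 → root in [0.100000, 0.685000]
step 2: m = 0.392500, f(m) = -0.404432 < 0 → root in [0.392500, 0.685000]
step 3: m = 0.538750, f(m) = -0.149753 < 0 → root in [0.538750, 0.685000]
Midpoint of [0.538750, 0.685000] = 0.611875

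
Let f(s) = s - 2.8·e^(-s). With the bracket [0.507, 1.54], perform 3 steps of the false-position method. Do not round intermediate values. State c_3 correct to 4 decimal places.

1.0160

f(0.507000) = -1.179439, f(1.540000) = 0.939733
step 1: c = 1.081923, f(c) = 0.132882 > 0 → new bracket [0.507000, 1.081923]
step 2: c = 1.023708, f(c) = 0.017779 > 0 → new bracket [0.507000, 1.023708]
step 3: c = 1.016035, f(c) = 0.002357 > 0 → new bracket [0.507000, 1.016035]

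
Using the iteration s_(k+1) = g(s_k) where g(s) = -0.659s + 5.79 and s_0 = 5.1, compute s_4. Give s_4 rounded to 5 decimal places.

3.79369

s_1 = g(5.100000) = 2.429100
s_2 = g(2.429100) = 4.189223
s_3 = g(4.189223) = 3.029302
s_4 = g(3.029302) = 3.793690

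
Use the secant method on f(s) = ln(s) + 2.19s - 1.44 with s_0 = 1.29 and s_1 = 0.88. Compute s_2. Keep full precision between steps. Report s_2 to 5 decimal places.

f(s_0) = 1.639742, f(s_1) = 0.359367
s_2 = 0.880000 - (0.359367)·(0.880000 - 1.290000)/(0.359367 - (1.639742)) = 0.764924; f(s_2) = -0.032795

0.76492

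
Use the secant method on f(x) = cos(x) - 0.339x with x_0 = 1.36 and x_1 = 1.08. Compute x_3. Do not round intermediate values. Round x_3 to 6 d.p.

f(x_0) = -0.251801, f(x_1) = 0.105208
x_2 = 1.080000 - (0.105208)·(1.080000 - 1.360000)/(0.105208 - (-0.251801)) = 1.162514; f(x_2) = 0.002941
x_3 = 1.162514 - (0.002941)·(1.162514 - 1.080000)/(0.002941 - (0.105208)) = 1.164887; f(x_3) = -0.000042

1.164887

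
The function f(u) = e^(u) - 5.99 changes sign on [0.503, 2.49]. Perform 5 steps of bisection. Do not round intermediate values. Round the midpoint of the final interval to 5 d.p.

f(0.503000) = -4.336325, f(2.490000) = 6.071276 (opposite signs)
step 1: m = 1.496500, f(m) = -1.523969 < 0 → root in [1.496500, 2.490000]
step 2: m = 1.993250, f(m) = 1.349348 > 0 → root in [1.496500, 1.993250]
step 3: m = 1.744875, f(m) = -0.264814 < 0 → root in [1.744875, 1.993250]
step 4: m = 1.869063, f(m) = 0.492216 > 0 → root in [1.744875, 1.869063]
step 5: m = 1.806969, f(m) = 0.101953 > 0 → root in [1.744875, 1.806969]
Midpoint of [1.744875, 1.806969] = 1.775922

1.77592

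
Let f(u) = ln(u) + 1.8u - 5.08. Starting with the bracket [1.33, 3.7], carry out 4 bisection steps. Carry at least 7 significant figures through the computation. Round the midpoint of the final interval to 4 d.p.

2.2928

f(1.330000) = -2.400821, f(3.700000) = 2.888333 (opposite signs)
step 1: m = 2.515000, f(m) = 0.369273 > 0 → root in [1.330000, 2.515000]
step 2: m = 1.922500, f(m) = -0.965874 < 0 → root in [1.922500, 2.515000]
step 3: m = 2.218750, f(m) = -0.289306 < 0 → root in [2.218750, 2.515000]
step 4: m = 2.366875, f(m) = 0.041946 > 0 → root in [2.218750, 2.366875]
Midpoint of [2.218750, 2.366875] = 2.292813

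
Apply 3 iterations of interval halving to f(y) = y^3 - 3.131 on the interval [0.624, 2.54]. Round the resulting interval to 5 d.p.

f(0.624000) = -2.888029, f(2.540000) = 13.256064 (opposite signs)
step 1: m = 1.582000, f(m) = 0.828309 > 0 → root in [0.624000, 1.582000]
step 2: m = 1.103000, f(m) = -1.789080 < 0 → root in [1.103000, 1.582000]
step 3: m = 1.342500, f(m) = -0.711404 < 0 → root in [1.342500, 1.582000]

[1.34250, 1.58200]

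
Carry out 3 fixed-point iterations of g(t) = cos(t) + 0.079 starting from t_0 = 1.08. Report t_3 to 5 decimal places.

0.67575

t_1 = g(1.080000) = 0.550328
t_2 = g(0.550328) = 0.931353
t_3 = g(0.931353) = 0.675749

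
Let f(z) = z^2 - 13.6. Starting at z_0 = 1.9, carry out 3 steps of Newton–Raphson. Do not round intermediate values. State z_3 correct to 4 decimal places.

3.6886

Newton update: z ← z − f(z)/f'(z).
f'(z) = 2z
z_0 = 1.900000: f = -9.990000, f' = 3.800000 → z_1 = 1.900000 - (-9.990000)/(3.800000) = 4.528947
z_1 = 4.528947: f = 6.911364, f' = 9.057895 → z_2 = 4.528947 - (6.911364)/(9.057895) = 3.765926
z_2 = 3.765926: f = 0.582201, f' = 7.531853 → z_3 = 3.765926 - (0.582201)/(7.531853) = 3.688628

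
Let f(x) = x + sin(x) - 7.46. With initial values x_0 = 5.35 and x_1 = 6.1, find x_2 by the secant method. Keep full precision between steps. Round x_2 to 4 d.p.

6.9434

Secant update: x_(k+1) = x_k − f(x_k)·(x_k − x_(k-1))/(f(x_k) − f(x_(k-1))).
f(x_0) = -2.913520, f(x_1) = -1.542163
x_2 = 6.100000 - (-1.542163)·(6.100000 - 5.350000)/(-1.542163 - (-2.913520)) = 6.943414; f(x_2) = 0.096711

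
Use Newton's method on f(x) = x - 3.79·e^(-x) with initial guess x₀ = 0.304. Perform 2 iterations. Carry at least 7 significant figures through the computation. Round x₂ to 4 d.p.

1.1604

f'(x) = 1 + 3.79·e^(-x)
x_0 = 0.304000: f = -2.492493, f' = 3.796493 → x_1 = 0.304000 - (-2.492493)/(3.796493) = 0.960525
x_1 = 0.960525: f = -0.489877, f' = 2.450402 → x_2 = 0.960525 - (-0.489877)/(2.450402) = 1.160442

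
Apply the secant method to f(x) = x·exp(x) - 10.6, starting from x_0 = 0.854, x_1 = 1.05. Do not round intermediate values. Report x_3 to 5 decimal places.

1.43510

f(x_0) = -8.593933, f(x_1) = -7.599466
x_2 = 1.050000 - (-7.599466)·(1.050000 - 0.854000)/(-7.599466 - (-8.593933)) = 2.547783; f(x_2) = 21.957443
x_3 = 2.547783 - (21.957443)·(2.547783 - 1.050000)/(21.957443 - (-7.599466)) = 1.435099; f(x_3) = -4.572493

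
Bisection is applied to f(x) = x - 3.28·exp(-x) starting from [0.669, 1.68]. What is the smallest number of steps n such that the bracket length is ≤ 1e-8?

Initial width b − a = 1.68 − 0.669 = 1.011000.
After n steps the width is (b−a)/2^n; need (b−a)/2^n ≤ 1e-8.
So n ≥ log₂(1.011000/1e-8) = log₂(101100000.0000) ≈ 26.5912.
Hence n = 27.

27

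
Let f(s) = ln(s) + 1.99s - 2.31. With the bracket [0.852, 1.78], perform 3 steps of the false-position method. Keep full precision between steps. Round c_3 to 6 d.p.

1.108908

False-position update: c = (a·f(b) − b·f(a))/(f(b) − f(a)); replace the endpoint whose sign matches f(c).
f(0.852000) = -0.774689, f(1.780000) = 1.808813
step 1: c = 1.130270, f(c) = 0.061694 > 0 → new bracket [0.852000, 1.130270]
step 2: c = 1.109744, f(c) = 0.002520 > 0 → new bracket [0.852000, 1.109744]
step 3: c = 1.108908, f(c) = 0.000104 > 0 → new bracket [0.852000, 1.108908]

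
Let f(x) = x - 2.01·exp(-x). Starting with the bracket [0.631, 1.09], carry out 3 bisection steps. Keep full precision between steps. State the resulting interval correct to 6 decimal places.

[0.803125, 0.860500]

f(0.631000) = -0.438440, f(1.090000) = 0.414205 (opposite signs)
step 1: m = 0.860500, f(m) = 0.010369 > 0 → root in [0.631000, 0.860500]
step 2: m = 0.745750, f(m) = -0.207751 < 0 → root in [0.745750, 0.860500]
step 3: m = 0.803125, f(m) = -0.097208 < 0 → root in [0.803125, 0.860500]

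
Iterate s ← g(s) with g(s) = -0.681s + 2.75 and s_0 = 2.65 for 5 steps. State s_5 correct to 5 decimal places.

1.48740

s_1 = g(2.650000) = 0.945350
s_2 = g(0.945350) = 2.106217
s_3 = g(2.106217) = 1.315666
s_4 = g(1.315666) = 1.854031
s_5 = g(1.854031) = 1.487405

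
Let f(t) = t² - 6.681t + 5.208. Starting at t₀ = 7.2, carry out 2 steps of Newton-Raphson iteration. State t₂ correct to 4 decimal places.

5.7926

Newton update: t ← t − f(t)/f'(t).
f'(t) = 2t - 6.681
t_0 = 7.200000: f = 8.944800, f' = 7.719000 → t_1 = 7.200000 - (8.944800)/(7.719000) = 6.041197
t_1 = 6.041197: f = 1.342824, f' = 5.401394 → t_2 = 6.041197 - (1.342824)/(5.401394) = 5.792590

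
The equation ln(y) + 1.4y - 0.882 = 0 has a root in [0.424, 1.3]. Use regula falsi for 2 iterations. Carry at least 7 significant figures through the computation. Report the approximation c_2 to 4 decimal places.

0.8023

f(0.424000) = -1.146422, f(1.300000) = 1.200364
step 1: c = 0.851932, f(c) = 0.150457 > 0 → new bracket [0.424000, 0.851932]
step 2: c = 0.802286, f(c) = 0.020910 > 0 → new bracket [0.424000, 0.802286]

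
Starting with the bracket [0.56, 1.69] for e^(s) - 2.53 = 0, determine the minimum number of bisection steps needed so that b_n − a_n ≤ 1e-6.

Initial width b − a = 1.69 − 0.56 = 1.130000.
After n steps the width is (b−a)/2^n; need (b−a)/2^n ≤ 1e-6.
So n ≥ log₂(1.130000/1e-6) = log₂(1130000.0000) ≈ 20.1079.
Hence n = 21.

21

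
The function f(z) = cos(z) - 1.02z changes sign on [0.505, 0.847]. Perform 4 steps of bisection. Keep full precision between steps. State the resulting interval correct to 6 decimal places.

f(0.505000) = 0.360074, f(0.847000) = -0.201706 (opposite signs)
step 1: m = 0.676000, f(m) = 0.090562 > 0 → root in [0.676000, 0.847000]
step 2: m = 0.761500, f(m) = -0.052928 < 0 → root in [0.676000, 0.761500]
step 3: m = 0.718750, f(m) = 0.019504 > 0 → root in [0.718750, 0.761500]
step 4: m = 0.740125, f(m) = -0.016543 < 0 → root in [0.718750, 0.740125]

[0.718750, 0.740125]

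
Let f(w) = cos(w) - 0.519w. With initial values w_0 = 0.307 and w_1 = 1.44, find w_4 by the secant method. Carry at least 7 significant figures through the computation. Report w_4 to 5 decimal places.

1.01567

Secant update: w_(k+1) = w_k − f(w_k)·(w_k − w_(k-1))/(f(w_k) − f(w_(k-1))).
f(w_0) = 0.793911, f(w_1) = -0.616936
w_2 = 1.440000 - (-0.616936)·(1.440000 - 0.307000)/(-0.616936 - (0.793911)) = 0.944561; f(w_2) = 0.095871
w_3 = 0.944561 - (0.095871)·(0.944561 - 1.440000)/(0.095871 - (-0.616936)) = 1.011197; f(w_3) = 0.006036
w_4 = 1.011197 - (0.006036)·(1.011197 - 0.944561)/(0.006036 - (0.095871)) = 1.015674; f(w_4) = -0.000087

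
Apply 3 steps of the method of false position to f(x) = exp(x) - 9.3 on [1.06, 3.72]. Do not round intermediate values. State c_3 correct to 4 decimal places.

False-position update: c = (a·f(b) − b·f(a))/(f(b) − f(a)); replace the endpoint whose sign matches f(c).
f(1.060000) = -6.413629, f(3.720000) = 31.964394
step 1: c = 1.504532, f(c) = -4.797955 < 0 → new bracket [1.504532, 3.720000]
step 2: c = 1.793679, f(c) = -3.288474 < 0 → new bracket [1.793679, 3.720000]
step 3: c = 1.973371, f(c) = -2.105113 < 0 → new bracket [1.973371, 3.720000]

1.9734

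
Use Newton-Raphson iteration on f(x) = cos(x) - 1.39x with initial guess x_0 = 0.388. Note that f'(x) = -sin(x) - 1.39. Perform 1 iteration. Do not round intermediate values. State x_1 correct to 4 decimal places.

0.6065

x_0 = 0.388000: f = 0.386348, f' = -1.768338 → x_1 = 0.388000 - (0.386348)/(-1.768338) = 0.606481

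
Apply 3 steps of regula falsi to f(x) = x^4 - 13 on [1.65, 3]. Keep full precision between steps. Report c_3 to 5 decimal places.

f(1.650000) = -5.587994, f(3.000000) = 68.000000
step 1: c = 1.752514, f(c) = -3.567086 < 0 → new bracket [1.752514, 3.000000]
step 2: c = 1.814692, f(c) = -2.155451 < 0 → new bracket [1.814692, 3.000000]
step 3: c = 1.851109, f(c) = -1.258379 < 0 → new bracket [1.851109, 3.000000]

1.85111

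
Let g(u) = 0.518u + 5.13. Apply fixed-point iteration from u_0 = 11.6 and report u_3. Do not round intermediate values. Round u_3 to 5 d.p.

10.77615

u_1 = g(11.600000) = 11.138800
u_2 = g(11.138800) = 10.899898
u_3 = g(10.899898) = 10.776147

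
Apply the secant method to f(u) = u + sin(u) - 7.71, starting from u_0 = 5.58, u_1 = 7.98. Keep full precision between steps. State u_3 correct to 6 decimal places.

f(u_0) = -2.776651, f(u_1) = 1.262070
u_2 = 7.980000 - (1.262070)·(7.980000 - 5.580000)/(1.262070 - (-2.776651)) = 7.230018; f(u_2) = 0.331587
u_3 = 7.230018 - (0.331587)·(7.230018 - 7.980000)/(0.331587 - (1.262070)) = 6.962754; f(u_3) = -0.118788

6.962754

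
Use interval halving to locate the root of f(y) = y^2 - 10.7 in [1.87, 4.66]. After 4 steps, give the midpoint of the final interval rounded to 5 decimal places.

3.35219

f(1.870000) = -7.203100, f(4.660000) = 11.015600 (opposite signs)
step 1: m = 3.265000, f(m) = -0.039775 < 0 → root in [3.265000, 4.660000]
step 2: m = 3.962500, f(m) = 5.001406 > 0 → root in [3.265000, 3.962500]
step 3: m = 3.613750, f(m) = 2.359189 > 0 → root in [3.265000, 3.613750]
step 4: m = 3.439375, f(m) = 1.129300 > 0 → root in [3.265000, 3.439375]
Midpoint of [3.265000, 3.439375] = 3.352188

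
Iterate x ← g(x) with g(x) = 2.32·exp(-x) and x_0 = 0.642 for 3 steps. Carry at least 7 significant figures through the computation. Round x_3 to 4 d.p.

1.1703

x_1 = g(0.642000) = 1.220874
x_2 = g(1.220874) = 0.684335
x_3 = g(0.684335) = 1.170267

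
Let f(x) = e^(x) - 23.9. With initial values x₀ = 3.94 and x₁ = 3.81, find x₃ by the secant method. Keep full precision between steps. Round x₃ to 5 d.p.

3.22803

f(x_0) = 27.518601, f(x_1) = 21.250439
x_2 = 3.810000 - (21.250439)·(3.810000 - 3.940000)/(21.250439 - (27.518601)) = 3.369272; f(x_2) = 5.157355
x_3 = 3.369272 - (5.157355)·(3.369272 - 3.810000)/(5.157355 - (21.250439)) = 3.228031; f(x_3) = 1.329938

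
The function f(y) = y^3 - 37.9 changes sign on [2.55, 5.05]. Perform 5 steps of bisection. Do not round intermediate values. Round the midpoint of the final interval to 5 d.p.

3.37031

f(2.550000) = -21.318625, f(5.050000) = 90.887625 (opposite signs)
step 1: m = 3.800000, f(m) = 16.972000 > 0 → root in [2.550000, 3.800000]
step 2: m = 3.175000, f(m) = -5.894016 < 0 → root in [3.175000, 3.800000]
step 3: m = 3.487500, f(m) = 4.517264 > 0 → root in [3.175000, 3.487500]
step 4: m = 3.331250, f(m) = -0.932364 < 0 → root in [3.331250, 3.487500]
step 5: m = 3.409375, f(m) = 1.730022 > 0 → root in [3.331250, 3.409375]
Midpoint of [3.331250, 3.409375] = 3.370312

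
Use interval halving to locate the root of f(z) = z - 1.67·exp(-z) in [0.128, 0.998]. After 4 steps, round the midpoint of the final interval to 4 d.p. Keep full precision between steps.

f(0.128000) = -1.341355, f(0.998000) = 0.382411 (opposite signs)
step 1: m = 0.563000, f(m) = -0.388062 < 0 → root in [0.563000, 0.998000]
step 2: m = 0.780500, f(m) = 0.015345 > 0 → root in [0.563000, 0.780500]
step 3: m = 0.671750, f(m) = -0.181309 < 0 → root in [0.671750, 0.780500]
step 4: m = 0.726125, f(m) = -0.081788 < 0 → root in [0.726125, 0.780500]
Midpoint of [0.726125, 0.780500] = 0.753312

0.7533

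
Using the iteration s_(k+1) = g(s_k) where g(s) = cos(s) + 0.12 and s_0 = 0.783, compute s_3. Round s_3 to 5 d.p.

s_1 = g(0.783000) = 0.828801
s_2 = g(0.828801) = 0.795760
s_3 = g(0.795760) = 0.819742

0.81974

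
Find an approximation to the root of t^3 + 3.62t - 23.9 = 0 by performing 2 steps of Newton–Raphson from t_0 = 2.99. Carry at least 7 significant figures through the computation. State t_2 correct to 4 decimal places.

f'(t) = 3t^2 + 3.62
t_0 = 2.990000: f = 13.654699, f' = 30.440300 → t_1 = 2.990000 - (13.654699)/(30.440300) = 2.541427
t_1 = 2.541427: f = 1.714663, f' = 22.996552 → t_2 = 2.541427 - (1.714663)/(22.996552) = 2.466865

2.4669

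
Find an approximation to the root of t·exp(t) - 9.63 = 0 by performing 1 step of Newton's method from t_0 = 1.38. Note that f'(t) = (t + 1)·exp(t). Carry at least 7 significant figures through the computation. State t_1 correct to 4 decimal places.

t_0 = 1.380000: f = -4.144636, f' = 9.460266 → t_1 = 1.380000 - (-4.144636)/(9.460266) = 1.818110

1.8181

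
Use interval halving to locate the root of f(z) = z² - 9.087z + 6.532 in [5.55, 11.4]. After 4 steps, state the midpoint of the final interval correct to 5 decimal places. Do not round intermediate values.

8.29219

f(5.550000) = -13.098350, f(11.400000) = 32.900200 (opposite signs)
step 1: m = 8.475000, f(m) = 1.345300 > 0 → root in [5.550000, 8.475000]
step 2: m = 7.012500, f(m) = -8.015431 < 0 → root in [7.012500, 8.475000]
step 3: m = 7.743750, f(m) = -3.869792 < 0 → root in [7.743750, 8.475000]
step 4: m = 8.109375, f(m) = -1.395928 < 0 → root in [8.109375, 8.475000]
Midpoint of [8.109375, 8.475000] = 8.292188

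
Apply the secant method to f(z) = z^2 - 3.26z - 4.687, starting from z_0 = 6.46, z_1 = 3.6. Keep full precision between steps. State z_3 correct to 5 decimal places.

4.37833

f(z_0) = 15.985000, f(z_1) = -3.463000
z_2 = 3.600000 - (-3.463000)·(3.600000 - 6.460000)/(-3.463000 - (15.985000)) = 4.109265; f(z_2) = -1.197147
z_3 = 4.109265 - (-1.197147)·(4.109265 - 3.600000)/(-1.197147 - (-3.463000)) = 4.378331; f(z_3) = 0.209422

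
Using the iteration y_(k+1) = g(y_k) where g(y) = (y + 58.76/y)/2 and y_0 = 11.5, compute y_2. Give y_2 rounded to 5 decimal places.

7.69011

y_1 = g(11.500000) = 8.304783
y_2 = g(8.304783) = 7.690112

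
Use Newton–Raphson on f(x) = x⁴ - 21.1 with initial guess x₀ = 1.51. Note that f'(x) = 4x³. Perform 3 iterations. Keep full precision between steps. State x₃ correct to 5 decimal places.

2.15462

Newton update: x ← x − f(x)/f'(x).
x_0 = 1.510000: f = -15.901144, f' = 13.771804 → x_1 = 1.510000 - (-15.901144)/(13.771804) = 2.664616
x_1 = 2.664616: f = 29.312527, f' = 75.676988 → x_2 = 2.664616 - (29.312527)/(75.676988) = 2.277279
x_2 = 2.277279: f = 5.794570, f' = 47.239843 → x_3 = 2.277279 - (5.794570)/(47.239843) = 2.154616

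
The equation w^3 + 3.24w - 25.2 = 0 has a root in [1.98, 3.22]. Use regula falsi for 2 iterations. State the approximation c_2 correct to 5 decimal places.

False-position update: c = (a·f(b) − b·f(a))/(f(b) − f(a)); replace the endpoint whose sign matches f(c).
f(1.980000) = -11.022408, f(3.220000) = 18.619048
step 1: c = 2.441104, f(c) = -2.744317 < 0 → new bracket [2.441104, 3.220000]
step 2: c = 2.541160, f(c) = -0.557116 < 0 → new bracket [2.541160, 3.220000]

2.54116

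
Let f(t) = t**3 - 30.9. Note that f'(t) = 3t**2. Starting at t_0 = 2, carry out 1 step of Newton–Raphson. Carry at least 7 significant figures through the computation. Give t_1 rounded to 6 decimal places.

3.908333

t_0 = 2.000000: f = -22.900000, f' = 12.000000 → t_1 = 2.000000 - (-22.900000)/(12.000000) = 3.908333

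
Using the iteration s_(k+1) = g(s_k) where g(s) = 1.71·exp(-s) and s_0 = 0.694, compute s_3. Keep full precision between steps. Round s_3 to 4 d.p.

s_1 = g(0.694000) = 0.854271
s_2 = g(0.854271) = 0.727764
s_3 = g(0.727764) = 0.825909

0.8259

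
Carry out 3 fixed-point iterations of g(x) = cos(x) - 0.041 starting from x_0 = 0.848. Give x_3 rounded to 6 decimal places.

0.675100

x_1 = g(0.848000) = 0.620484
x_2 = g(0.620484) = 0.772597
x_3 = g(0.772597) = 0.675100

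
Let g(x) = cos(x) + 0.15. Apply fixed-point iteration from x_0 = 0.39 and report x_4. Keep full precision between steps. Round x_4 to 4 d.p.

0.7231

x_1 = g(0.390000) = 1.074909
x_2 = g(1.074909) = 0.625812
x_3 = g(0.625812) = 0.960488
x_4 = g(0.960488) = 0.723120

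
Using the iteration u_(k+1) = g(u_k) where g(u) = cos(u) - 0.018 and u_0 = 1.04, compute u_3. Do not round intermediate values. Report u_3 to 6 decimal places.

u_1 = g(1.040000) = 0.488220
u_2 = g(0.488220) = 0.865169
u_3 = g(0.865169) = 0.630511

0.630511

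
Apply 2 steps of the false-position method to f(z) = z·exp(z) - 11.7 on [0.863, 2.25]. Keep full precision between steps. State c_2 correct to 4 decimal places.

f(0.863000) = -9.654465, f(2.250000) = 9.647406
step 1: c = 1.556754, f(c) = -4.315699 < 0 → new bracket [1.556754, 2.250000]
step 2: c = 1.771021, f(c) = -1.291969 < 0 → new bracket [1.771021, 2.250000]

1.7710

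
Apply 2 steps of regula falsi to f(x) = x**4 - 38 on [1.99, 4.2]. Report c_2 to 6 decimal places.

f(1.990000) = -22.317608, f(4.200000) = 273.169600
step 1: c = 2.156917, f(c) = -16.356179 < 0 → new bracket [2.156917, 4.200000]
step 2: c = 2.272337, f(c) = -11.338103 < 0 → new bracket [2.272337, 4.200000]

2.272337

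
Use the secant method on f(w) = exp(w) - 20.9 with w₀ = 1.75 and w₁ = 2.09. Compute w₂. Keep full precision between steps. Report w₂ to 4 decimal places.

3.9598

Secant update: w_(k+1) = w_k − f(w_k)·(w_k − w_(k-1))/(f(w_k) − f(w_(k-1))).
f(w_0) = -15.145397, f(w_1) = -12.815085
w_2 = 2.090000 - (-12.815085)·(2.090000 - 1.750000)/(-12.815085 - (-15.145397)) = 3.959762; f(w_2) = 31.544822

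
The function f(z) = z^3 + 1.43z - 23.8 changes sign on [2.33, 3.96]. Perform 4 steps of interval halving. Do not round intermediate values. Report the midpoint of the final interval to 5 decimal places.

f(2.330000) = -7.818763, f(3.960000) = 43.961936 (opposite signs)
step 1: m = 3.145000, f(m) = 11.804624 > 0 → root in [2.330000, 3.145000]
step 2: m = 2.737500, f(m) = 0.629193 > 0 → root in [2.330000, 2.737500]
step 3: m = 2.533750, f(m) = -3.910344 < 0 → root in [2.533750, 2.737500]
step 4: m = 2.635625, f(m) = -1.722637 < 0 → root in [2.635625, 2.737500]
Midpoint of [2.635625, 2.737500] = 2.686562

2.68656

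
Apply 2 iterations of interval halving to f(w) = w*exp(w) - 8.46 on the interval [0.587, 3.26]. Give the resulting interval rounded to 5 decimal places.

f(0.587000) = -7.404231, f(3.260000) = 76.461491 (opposite signs)
step 1: m = 1.923500, f(m) = 4.706114 > 0 → root in [0.587000, 1.923500]
step 2: m = 1.255250, f(m) = -4.055685 < 0 → root in [1.255250, 1.923500]

[1.25525, 1.92350]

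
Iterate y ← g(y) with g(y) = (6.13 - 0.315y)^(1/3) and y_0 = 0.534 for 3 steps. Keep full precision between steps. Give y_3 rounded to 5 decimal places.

y_1 = g(0.534000) = 1.813255
y_2 = g(1.813255) = 1.771445
y_3 = g(1.771445) = 1.772843

1.77284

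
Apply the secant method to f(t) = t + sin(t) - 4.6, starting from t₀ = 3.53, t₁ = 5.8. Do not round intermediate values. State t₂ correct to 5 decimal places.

5.03568

f(t_0) = -1.448715, f(t_1) = 0.735398
t_2 = 5.800000 - (0.735398)·(5.800000 - 3.530000)/(0.735398 - (-1.448715)) = 5.035684; f(t_2) = -0.512510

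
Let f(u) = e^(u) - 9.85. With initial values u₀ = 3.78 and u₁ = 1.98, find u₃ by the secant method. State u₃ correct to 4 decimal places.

2.3174

f(u_0) = 33.966042, f(u_1) = -2.607257
u_2 = 1.980000 - (-2.607257)·(1.980000 - 3.780000)/(-2.607257 - (33.966042)) = 2.108319; f(u_2) = -1.615609
u_3 = 2.108319 - (-1.615609)·(2.108319 - 1.980000)/(-1.615609 - (-2.607257)) = 2.317379; f(u_3) = 0.299044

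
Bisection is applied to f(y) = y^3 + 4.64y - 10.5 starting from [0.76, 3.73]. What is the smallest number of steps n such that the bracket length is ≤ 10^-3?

12

Initial width b − a = 3.73 − 0.76 = 2.970000.
After n steps the width is (b−a)/2^n; need (b−a)/2^n ≤ 10^-3.
So n ≥ log₂(2.970000/10^-3) = log₂(2970.0000) ≈ 11.5362.
Hence n = 12.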